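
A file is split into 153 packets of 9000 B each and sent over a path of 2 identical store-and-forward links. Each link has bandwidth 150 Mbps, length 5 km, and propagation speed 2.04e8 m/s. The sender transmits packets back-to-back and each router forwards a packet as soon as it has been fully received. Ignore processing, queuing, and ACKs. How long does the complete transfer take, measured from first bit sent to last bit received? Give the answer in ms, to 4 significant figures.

73.97 ms

Per-hop transmission t_tx = L/R = 72000/150000000 = 0.48 ms.
Per-hop propagation t_prop = 5000/204000000 = 0.0245098 ms.
Pipeline fill: first packet needs 2·t_tx to clear all hops; remaining 152 packets each add one t_tx.
Total = (2+153-1)·t_tx + 2·t_prop = 154·0.48 + 2·0.0245098 = 73.97 ms.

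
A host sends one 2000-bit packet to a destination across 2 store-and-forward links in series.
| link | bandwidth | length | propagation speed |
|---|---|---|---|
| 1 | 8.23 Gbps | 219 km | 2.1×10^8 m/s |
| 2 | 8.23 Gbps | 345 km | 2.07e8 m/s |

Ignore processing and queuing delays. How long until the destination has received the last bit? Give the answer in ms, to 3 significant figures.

2.71 ms

Transmission delay per hop = L/R = 2000/8230000000 = 0.000243013 ms; 2 hops → 0.000486027 ms.
Propagation delays (d/s per hop): 1.04286, 1.66667 ms; sum = 2.70952 ms.
End-to-end = 2.71 ms.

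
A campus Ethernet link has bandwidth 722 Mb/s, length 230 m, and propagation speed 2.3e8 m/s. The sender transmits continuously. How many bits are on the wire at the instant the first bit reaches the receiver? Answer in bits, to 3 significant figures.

Propagation delay = 230 / 2.3e+08 = 1e-06 s.
BDP = R × t_prop = 722000000 × 1e-06 = 722 bits.

722 bits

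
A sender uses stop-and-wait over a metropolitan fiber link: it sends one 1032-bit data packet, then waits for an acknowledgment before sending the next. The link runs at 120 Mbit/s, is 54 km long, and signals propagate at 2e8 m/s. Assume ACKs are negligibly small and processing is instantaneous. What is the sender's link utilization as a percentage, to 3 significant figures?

1.57 %

t_tx = L/R = 1032/120000000 = 8.6e-06 s.
t_prop = 54000/200000000 = 0.00027 s; RTT = 0.00054 s.
Cycle = t_tx + RTT = 0.0005486 s.
Utilization = t_tx / cycle = 8.6e-06/0.0005486 = 1.57 %.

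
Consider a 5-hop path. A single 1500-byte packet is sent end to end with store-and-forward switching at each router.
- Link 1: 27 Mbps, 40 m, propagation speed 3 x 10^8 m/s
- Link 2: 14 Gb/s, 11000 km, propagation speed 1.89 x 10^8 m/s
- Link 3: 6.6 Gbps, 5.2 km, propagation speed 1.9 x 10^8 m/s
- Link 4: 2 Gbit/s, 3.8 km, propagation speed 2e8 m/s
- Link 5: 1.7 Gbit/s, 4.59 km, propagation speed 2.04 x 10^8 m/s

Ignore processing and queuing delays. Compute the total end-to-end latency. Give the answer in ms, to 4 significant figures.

58.73 ms

L = 1500 × 8 = 12000 bits.
Transmission delays (L/R per hop): 0.444444, 0.000857143, 0.00181818, 0.006, 0.00705882 ms; sum = 0.460179 ms.
Propagation delays (d/s per hop): 0.000133333, 58.2011, 0.0273684, 0.019, 0.0225 ms; sum = 58.2701 ms.
End-to-end = 58.73 ms.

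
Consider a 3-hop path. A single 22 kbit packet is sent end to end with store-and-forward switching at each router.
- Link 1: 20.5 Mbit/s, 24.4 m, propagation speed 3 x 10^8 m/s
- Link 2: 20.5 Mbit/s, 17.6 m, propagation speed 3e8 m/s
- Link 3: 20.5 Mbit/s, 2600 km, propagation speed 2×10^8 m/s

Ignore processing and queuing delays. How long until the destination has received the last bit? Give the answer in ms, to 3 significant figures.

L = 22000 bits.
Transmission delay per hop = L/R = 22000/20500000 = 1.07317 ms; 3 hops → 3.21951 ms.
Propagation delays (d/s per hop): 8.13333e-05, 5.86667e-05, 13 ms; sum = 13.0001 ms.
End-to-end = 16.2 ms.

16.2 ms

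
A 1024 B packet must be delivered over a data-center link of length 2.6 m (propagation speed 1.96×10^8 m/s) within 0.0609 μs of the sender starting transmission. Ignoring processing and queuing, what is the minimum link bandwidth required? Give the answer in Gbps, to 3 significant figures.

172 Gbps

L = 8192 bits.
Propagation delay = 2.6 / 196000000 = 0.0132653 μs.
Transmission budget = 0.0609 − 0.0132653 = 0.0476347 μs.
R ≥ L / t_tx = 8192 bits / 4.76347e-08 s = 172 Gbps.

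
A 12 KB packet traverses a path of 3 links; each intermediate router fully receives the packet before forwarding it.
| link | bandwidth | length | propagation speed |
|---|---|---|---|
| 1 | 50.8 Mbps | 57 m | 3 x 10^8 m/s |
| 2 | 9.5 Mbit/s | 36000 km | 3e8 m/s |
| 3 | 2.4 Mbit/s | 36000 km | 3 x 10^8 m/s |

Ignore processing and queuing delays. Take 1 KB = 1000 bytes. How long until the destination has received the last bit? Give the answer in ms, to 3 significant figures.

L = 96000 bits.
Transmission delays (L/R per hop): 1.88976, 10.1053, 40 ms; sum = 51.995 ms.
Propagation delays (d/s per hop): 0.00019, 120, 120 ms; sum = 240 ms.
End-to-end = 292 ms.

292 ms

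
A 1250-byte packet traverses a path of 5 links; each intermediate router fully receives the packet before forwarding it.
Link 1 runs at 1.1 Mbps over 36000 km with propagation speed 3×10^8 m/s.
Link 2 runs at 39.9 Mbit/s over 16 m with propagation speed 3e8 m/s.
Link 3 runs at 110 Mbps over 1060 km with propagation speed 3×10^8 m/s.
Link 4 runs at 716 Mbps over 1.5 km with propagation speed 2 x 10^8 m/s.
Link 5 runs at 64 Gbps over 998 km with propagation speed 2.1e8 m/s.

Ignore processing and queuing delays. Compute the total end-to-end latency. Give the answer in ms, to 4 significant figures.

L = 1250 × 8 = 10000 bits.
Transmission delays (L/R per hop): 9.09091, 0.250627, 0.0909091, 0.0139665, 0.00015625 ms; sum = 9.44657 ms.
Propagation delays (d/s per hop): 120, 5.33333e-05, 3.53333, 0.0075, 4.75238 ms; sum = 128.293 ms.
End-to-end = 137.7 ms.

137.7 ms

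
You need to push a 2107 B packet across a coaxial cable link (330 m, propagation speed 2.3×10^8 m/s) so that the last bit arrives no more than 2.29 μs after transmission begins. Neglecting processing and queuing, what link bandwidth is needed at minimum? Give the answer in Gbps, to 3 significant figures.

19.7 Gbps

L = 16856 bits.
Propagation delay = 330 / 2.3e+08 = 1.43478 μs.
Transmission budget = 2.29 − 1.43478 = 0.855217 μs.
R ≥ L / t_tx = 16856 bits / 8.55217e-07 s = 19.7 Gbps.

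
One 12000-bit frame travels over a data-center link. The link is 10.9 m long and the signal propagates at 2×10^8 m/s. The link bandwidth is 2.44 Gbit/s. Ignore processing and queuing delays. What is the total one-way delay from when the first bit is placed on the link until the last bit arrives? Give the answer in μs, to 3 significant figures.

Transmission delay = L/R = 12000 / 2440000000 = 4.91803 μs.
Propagation delay = d/s = 10.9 m / 200000000 m/s = 0.0545 μs.
Total = 4.97 μs.

4.97 μs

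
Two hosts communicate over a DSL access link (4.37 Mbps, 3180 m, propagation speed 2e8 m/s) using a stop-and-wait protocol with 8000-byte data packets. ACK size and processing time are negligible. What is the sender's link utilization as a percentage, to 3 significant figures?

t_tx = L/R = 64000/4370000 = 0.0146453 s.
t_prop = 3180/200000000 = 1.59e-05 s; RTT = 3.18e-05 s.
Cycle = t_tx + RTT = 0.0146771 s.
Utilization = t_tx / cycle = 0.0146453/0.0146771 = 99.8 %.

99.8 %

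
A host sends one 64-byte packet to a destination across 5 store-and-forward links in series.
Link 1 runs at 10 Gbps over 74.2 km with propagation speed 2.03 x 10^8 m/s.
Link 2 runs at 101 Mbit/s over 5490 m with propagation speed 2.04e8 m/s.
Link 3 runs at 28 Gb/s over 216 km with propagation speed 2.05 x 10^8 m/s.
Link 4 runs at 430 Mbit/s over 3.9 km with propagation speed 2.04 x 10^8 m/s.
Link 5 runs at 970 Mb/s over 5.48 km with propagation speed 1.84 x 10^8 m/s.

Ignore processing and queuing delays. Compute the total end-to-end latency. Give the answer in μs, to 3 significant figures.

L = 64 × 8 = 512 bits.
Transmission delays (L/R per hop): 0.0512, 5.06931, 0.0182857, 1.1907, 0.527835 μs; sum = 6.85733 μs.
Propagation delays (d/s per hop): 365.517, 26.9118, 1053.66, 19.1176, 29.7826 μs; sum = 1494.99 μs.
End-to-end = 1500 μs.

1500 μs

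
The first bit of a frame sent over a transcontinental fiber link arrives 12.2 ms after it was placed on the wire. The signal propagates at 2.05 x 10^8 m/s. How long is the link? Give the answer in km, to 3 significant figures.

2500 km

d = s × t_prop = 2.05e+08 × 0.0122 = 2500 km.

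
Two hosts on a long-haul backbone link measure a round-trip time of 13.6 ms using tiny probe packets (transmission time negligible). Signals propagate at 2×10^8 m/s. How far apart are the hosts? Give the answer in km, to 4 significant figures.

One-way propagation = RTT/2 = 6.8 ms.
d = s × t = 200000000 × 0.0068 = 1360 km.

1360 km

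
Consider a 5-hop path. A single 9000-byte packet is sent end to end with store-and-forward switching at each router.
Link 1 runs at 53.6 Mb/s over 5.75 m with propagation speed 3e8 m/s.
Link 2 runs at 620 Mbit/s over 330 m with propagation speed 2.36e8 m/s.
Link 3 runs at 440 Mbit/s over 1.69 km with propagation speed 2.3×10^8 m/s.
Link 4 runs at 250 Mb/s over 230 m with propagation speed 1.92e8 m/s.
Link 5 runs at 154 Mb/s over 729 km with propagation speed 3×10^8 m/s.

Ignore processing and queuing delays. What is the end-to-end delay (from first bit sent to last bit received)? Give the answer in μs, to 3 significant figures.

4820 μs

L = 9000 × 8 = 72000 bits.
Transmission delays (L/R per hop): 1343.28, 116.129, 163.636, 288, 467.532 μs; sum = 2378.58 μs.
Propagation delays (d/s per hop): 0.0191667, 1.39831, 7.34783, 1.19792, 2430 μs; sum = 2439.96 μs.
End-to-end = 4820 μs.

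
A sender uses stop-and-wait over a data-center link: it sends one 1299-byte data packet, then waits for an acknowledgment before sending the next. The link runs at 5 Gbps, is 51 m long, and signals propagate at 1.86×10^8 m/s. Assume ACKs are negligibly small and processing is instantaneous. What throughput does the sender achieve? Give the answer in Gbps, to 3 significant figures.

3.96 Gbps

t_tx = L/R = 10392/5000000000 = 2.0784e-06 s.
t_prop = 51/186000000 = 2.74194e-07 s; RTT = 5.48387e-07 s.
Cycle = t_tx + RTT = 2.62679e-06 s.
Throughput = L / cycle = 10392 / 2.62679e-06 = 3.96 Gbps.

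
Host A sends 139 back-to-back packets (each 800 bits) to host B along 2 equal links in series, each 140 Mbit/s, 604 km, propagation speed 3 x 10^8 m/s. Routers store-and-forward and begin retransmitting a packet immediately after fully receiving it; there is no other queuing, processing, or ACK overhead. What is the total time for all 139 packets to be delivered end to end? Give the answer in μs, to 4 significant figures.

Per-hop transmission t_tx = L/R = 800/140000000 = 5.71429 μs.
Per-hop propagation t_prop = 604000/300000000 = 2013.33 μs.
Pipeline fill: first packet needs 2·t_tx to clear all hops; remaining 138 packets each add one t_tx.
Total = (2+139-1)·t_tx + 2·t_prop = 140·5.71429 + 2·2013.33 = 4827 μs.

4827 μs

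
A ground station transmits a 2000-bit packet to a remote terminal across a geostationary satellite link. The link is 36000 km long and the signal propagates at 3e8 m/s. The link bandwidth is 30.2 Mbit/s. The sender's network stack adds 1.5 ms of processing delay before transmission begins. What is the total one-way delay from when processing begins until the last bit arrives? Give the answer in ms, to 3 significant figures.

122 ms

Transmission delay = L/R = 2000 / 30200000 = 0.0662252 ms.
Propagation delay = d/s = 36000000 m / 300000000 m/s = 120 ms.
Plus processing delay 1.5 ms = 1.5 ms.
Total = 122 ms.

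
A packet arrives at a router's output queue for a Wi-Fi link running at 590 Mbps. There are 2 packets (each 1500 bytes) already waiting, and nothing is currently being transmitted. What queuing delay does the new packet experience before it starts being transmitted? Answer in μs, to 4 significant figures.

40.68 μs

Each queued packet: L/R = 12000/590000000 = 20.339 μs.
2 queued → 40.678 μs.
Queuing delay = 40.68 μs.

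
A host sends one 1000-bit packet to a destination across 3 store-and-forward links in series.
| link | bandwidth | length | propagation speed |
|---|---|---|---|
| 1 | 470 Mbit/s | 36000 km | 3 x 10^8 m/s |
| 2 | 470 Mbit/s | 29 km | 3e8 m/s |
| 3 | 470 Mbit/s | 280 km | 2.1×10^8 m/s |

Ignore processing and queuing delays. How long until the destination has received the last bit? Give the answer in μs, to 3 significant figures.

Transmission delay per hop = L/R = 1000/470000000 = 2.12766 μs; 3 hops → 6.38298 μs.
Propagation delays (d/s per hop): 120000, 96.6667, 1333.33 μs; sum = 121430 μs.
End-to-end = 121000 μs.

121000 μs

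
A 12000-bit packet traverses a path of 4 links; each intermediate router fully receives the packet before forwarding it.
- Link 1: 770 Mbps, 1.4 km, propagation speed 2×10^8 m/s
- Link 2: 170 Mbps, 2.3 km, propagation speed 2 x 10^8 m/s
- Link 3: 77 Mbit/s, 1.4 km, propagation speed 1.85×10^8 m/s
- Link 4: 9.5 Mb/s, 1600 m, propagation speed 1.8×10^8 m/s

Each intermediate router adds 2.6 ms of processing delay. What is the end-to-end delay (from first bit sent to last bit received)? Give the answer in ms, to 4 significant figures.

Transmission delays (L/R per hop): 0.0155844, 0.0705882, 0.155844, 1.26316 ms; sum = 1.50517 ms.
Propagation delays (d/s per hop): 0.007, 0.0115, 0.00756757, 0.00888889 ms; sum = 0.0349565 ms.
Processing at 3 router(s): 3 × 2.6 ms = 7.8 ms.
End-to-end = 9.340 ms.

9.340 ms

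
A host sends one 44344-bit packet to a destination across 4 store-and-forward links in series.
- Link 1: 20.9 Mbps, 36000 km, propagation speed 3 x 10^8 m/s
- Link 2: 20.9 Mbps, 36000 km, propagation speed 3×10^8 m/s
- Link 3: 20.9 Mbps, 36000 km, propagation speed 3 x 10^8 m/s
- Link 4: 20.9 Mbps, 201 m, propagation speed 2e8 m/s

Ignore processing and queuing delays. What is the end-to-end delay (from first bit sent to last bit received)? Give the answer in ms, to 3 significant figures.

368 ms

Transmission delay per hop = L/R = 44344/20900000 = 2.12172 ms; 4 hops → 8.48689 ms.
Propagation delays (d/s per hop): 120, 120, 120, 0.001005 ms; sum = 360.001 ms.
End-to-end = 368 ms.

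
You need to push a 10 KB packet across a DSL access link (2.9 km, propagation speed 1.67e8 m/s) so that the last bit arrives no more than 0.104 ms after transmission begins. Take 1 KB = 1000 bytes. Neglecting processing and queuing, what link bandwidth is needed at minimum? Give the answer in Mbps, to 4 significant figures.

923.4 Mbps

L = 80000 bits.
Propagation delay = 2900 / 167000000 = 0.0173653 ms.
Transmission budget = 0.104 − 0.0173653 = 0.0866347 ms.
R ≥ L / t_tx = 80000 bits / 8.66347e-05 s = 923.4 Mbps.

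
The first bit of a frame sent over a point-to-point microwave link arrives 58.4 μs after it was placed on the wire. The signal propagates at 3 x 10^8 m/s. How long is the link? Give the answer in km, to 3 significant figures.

17.5 km

d = s × t_prop = 300000000 × 5.84e-05 = 17.5 km.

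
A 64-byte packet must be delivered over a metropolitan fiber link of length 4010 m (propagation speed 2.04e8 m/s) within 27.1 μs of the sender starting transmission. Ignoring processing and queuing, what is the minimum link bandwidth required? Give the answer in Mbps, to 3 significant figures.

L = 512 bits.
Propagation delay = 4010 / 204000000 = 19.6569 μs.
Transmission budget = 27.1 − 19.6569 = 7.44314 μs.
R ≥ L / t_tx = 512 bits / 7.44314e-06 s = 68.8 Mbps.

68.8 Mbps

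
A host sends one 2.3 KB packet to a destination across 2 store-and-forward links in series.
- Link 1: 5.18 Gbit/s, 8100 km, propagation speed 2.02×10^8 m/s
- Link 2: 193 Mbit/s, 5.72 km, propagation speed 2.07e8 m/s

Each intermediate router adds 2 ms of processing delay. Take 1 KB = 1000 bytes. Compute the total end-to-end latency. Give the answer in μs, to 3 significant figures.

42200 μs

L = 18400 bits.
Transmission delays (L/R per hop): 3.55212, 95.3368 μs; sum = 98.8889 μs.
Propagation delays (d/s per hop): 40099, 27.6329 μs; sum = 40126.6 μs.
Processing at 1 router(s): 1 × 2 ms = 2000 μs.
End-to-end = 42200 μs.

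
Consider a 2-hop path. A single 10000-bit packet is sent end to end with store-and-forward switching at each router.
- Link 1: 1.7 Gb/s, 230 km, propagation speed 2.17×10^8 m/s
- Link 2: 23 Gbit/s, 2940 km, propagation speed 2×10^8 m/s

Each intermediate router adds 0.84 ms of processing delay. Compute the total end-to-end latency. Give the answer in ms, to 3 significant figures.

16.6 ms

Transmission delays (L/R per hop): 0.00588235, 0.000434783 ms; sum = 0.00631714 ms.
Propagation delays (d/s per hop): 1.05991, 14.7 ms; sum = 15.7599 ms.
Processing at 1 router(s): 1 × 0.84 ms = 0.84 ms.
End-to-end = 16.6 ms.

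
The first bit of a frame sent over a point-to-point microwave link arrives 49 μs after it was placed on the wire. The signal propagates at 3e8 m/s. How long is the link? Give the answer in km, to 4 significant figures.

14.70 km

d = s × t_prop = 300000000 × 4.9e-05 = 14.70 km.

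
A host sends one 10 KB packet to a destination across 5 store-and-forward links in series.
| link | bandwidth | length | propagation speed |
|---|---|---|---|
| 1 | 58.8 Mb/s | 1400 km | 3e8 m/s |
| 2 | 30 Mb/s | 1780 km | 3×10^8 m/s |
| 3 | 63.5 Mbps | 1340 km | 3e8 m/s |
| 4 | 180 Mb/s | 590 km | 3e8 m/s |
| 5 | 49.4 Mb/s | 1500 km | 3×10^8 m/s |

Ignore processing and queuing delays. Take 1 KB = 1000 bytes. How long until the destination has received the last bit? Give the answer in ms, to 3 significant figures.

L = 80000 bits.
Transmission delays (L/R per hop): 1.36054, 2.66667, 1.25984, 0.444444, 1.61943 ms; sum = 7.35093 ms.
Propagation delays (d/s per hop): 4.66667, 5.93333, 4.46667, 1.96667, 5 ms; sum = 22.0333 ms.
End-to-end = 29.4 ms.

29.4 ms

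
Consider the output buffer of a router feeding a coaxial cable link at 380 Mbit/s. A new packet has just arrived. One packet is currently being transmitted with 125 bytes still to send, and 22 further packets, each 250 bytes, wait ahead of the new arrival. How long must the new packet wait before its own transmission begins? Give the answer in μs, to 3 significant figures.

118 μs

Each queued packet: L/R = 2000/380000000 = 5.26316 μs.
22 queued → 115.789 μs.
Plus remaining 1000 bits of current packet: 2.63158 μs.
Queuing delay = 118 μs.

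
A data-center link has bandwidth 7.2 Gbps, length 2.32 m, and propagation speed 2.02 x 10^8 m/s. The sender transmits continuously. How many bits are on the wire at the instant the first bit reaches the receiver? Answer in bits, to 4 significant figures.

82.69 bits

Propagation delay = 2.32 / 202000000 = 1.14851e-08 s.
BDP = R × t_prop = 7200000000 × 1.14851e-08 = 82.6931 bits.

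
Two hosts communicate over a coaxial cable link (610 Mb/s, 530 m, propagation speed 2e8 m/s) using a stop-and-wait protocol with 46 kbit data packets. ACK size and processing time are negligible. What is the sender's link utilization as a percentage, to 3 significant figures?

t_tx = L/R = 46000/610000000 = 7.54098e-05 s.
t_prop = 530/200000000 = 2.65e-06 s; RTT = 5.3e-06 s.
Cycle = t_tx + RTT = 8.07098e-05 s.
Utilization = t_tx / cycle = 7.54098e-05/8.07098e-05 = 93.4 %.

93.4 %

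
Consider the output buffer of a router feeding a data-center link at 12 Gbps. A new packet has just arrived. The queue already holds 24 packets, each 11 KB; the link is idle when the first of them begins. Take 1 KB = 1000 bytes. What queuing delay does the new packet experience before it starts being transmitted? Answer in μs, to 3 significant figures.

176 μs

Each queued packet: L/R = 88000/12000000000 = 7.33333 μs.
24 queued → 176 μs.
Queuing delay = 176 μs.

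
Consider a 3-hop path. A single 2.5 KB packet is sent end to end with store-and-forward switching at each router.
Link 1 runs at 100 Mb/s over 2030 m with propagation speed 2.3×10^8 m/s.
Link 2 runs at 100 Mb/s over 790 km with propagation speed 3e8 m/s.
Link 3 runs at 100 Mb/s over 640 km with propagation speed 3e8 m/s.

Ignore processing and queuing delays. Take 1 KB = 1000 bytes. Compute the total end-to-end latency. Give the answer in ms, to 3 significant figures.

L = 20000 bits.
Transmission delay per hop = L/R = 20000/100000000 = 0.2 ms; 3 hops → 0.6 ms.
Propagation delays (d/s per hop): 0.00882609, 2.63333, 2.13333 ms; sum = 4.77549 ms.
End-to-end = 5.38 ms.

5.38 ms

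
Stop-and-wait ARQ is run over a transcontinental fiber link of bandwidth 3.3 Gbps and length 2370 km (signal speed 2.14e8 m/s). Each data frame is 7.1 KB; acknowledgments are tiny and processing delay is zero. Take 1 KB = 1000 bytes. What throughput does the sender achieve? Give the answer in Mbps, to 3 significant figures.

t_tx = L/R = 56800/3300000000 = 1.72121e-05 s.
t_prop = 2370000/214000000 = 0.0110748 s; RTT = 0.0221495 s.
Cycle = t_tx + RTT = 0.0221667 s.
Throughput = L / cycle = 56800 / 0.0221667 = 2.56 Mbps.

2.56 Mbps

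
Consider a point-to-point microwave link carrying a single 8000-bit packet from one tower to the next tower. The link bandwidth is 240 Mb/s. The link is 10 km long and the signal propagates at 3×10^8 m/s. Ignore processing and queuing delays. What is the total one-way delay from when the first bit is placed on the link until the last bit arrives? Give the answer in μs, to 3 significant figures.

Transmission delay = L/R = 8000 / 240000000 = 33.3333 μs.
Propagation delay = d/s = 10000 m / 300000000 m/s = 33.3333 μs.
Total = 66.7 μs.

66.7 μs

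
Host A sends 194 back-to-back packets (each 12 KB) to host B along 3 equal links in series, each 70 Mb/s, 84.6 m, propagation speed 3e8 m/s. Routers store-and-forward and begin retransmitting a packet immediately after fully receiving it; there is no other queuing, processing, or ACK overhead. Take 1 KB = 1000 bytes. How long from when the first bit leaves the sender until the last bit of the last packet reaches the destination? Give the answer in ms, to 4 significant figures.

268.8 ms

Per-hop transmission t_tx = L/R = 96000/70000000 = 1.37143 ms.
Per-hop propagation t_prop = 84.6/300000000 = 0.000282 ms.
Pipeline fill: first packet needs 3·t_tx to clear all hops; remaining 193 packets each add one t_tx.
Total = (3+194-1)·t_tx + 3·t_prop = 196·1.37143 + 3·0.000282 = 268.8 ms.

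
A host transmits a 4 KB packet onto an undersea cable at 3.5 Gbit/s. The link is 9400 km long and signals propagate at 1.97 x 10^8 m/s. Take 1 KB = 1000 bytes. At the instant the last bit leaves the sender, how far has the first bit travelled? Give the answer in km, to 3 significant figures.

t_tx = L/R = 32000/3500000000 = 9.14286e-06 s.
Distance = s × t_tx = 197000000 × 9.14286e-06 = 1.80 km.

1.80 km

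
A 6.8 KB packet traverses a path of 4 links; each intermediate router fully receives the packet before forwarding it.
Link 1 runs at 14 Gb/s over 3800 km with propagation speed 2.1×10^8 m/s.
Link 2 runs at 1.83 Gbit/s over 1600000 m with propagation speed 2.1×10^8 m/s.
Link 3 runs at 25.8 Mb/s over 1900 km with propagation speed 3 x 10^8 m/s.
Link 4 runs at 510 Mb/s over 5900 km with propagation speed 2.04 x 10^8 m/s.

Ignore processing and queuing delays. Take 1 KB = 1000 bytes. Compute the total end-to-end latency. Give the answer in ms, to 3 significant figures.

63.2 ms

L = 54400 bits.
Transmission delays (L/R per hop): 0.00388571, 0.0297268, 2.10853, 0.106667 ms; sum = 2.24881 ms.
Propagation delays (d/s per hop): 18.0952, 7.61905, 6.33333, 28.9216 ms; sum = 60.9692 ms.
End-to-end = 63.2 ms.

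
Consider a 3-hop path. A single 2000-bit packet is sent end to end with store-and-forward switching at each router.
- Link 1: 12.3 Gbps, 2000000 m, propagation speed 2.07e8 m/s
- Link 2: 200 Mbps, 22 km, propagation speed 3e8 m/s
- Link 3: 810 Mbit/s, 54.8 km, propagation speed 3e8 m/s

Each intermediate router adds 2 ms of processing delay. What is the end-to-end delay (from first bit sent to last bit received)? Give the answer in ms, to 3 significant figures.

13.9 ms

Transmission delays (L/R per hop): 0.000162602, 0.01, 0.00246914 ms; sum = 0.0126317 ms.
Propagation delays (d/s per hop): 9.66184, 0.0733333, 0.182667 ms; sum = 9.91784 ms.
Processing at 2 router(s): 2 × 2 ms = 4 ms.
End-to-end = 13.9 ms.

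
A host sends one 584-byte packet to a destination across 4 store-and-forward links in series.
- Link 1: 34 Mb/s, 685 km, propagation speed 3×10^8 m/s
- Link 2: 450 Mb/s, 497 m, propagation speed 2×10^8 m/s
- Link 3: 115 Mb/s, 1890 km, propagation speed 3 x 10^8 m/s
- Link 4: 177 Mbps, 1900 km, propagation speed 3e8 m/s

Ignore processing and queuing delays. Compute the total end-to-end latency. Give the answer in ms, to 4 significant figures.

15.13 ms

L = 584 × 8 = 4672 bits.
Transmission delays (L/R per hop): 0.137412, 0.0103822, 0.0406261, 0.0263955 ms; sum = 0.214816 ms.
Propagation delays (d/s per hop): 2.28333, 0.002485, 6.3, 6.33333 ms; sum = 14.9192 ms.
End-to-end = 15.13 ms.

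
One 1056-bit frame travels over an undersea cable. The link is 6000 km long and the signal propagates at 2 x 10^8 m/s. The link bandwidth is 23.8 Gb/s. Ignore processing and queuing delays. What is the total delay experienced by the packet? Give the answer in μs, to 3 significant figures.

Transmission delay = L/R = 1056 / 23800000000 = 0.0443697 μs.
Propagation delay = d/s = 6000000 m / 200000000 m/s = 30000 μs.
Total = 30000 μs.

30000 μs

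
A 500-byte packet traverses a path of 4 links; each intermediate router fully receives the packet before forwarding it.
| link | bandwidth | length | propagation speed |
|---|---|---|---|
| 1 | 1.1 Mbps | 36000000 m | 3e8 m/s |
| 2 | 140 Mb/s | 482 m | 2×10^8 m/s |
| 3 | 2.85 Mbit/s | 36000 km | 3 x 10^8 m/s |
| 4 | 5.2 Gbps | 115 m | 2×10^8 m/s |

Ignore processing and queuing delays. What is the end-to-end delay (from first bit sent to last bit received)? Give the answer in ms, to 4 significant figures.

245.1 ms

L = 500 × 8 = 4000 bits.
Transmission delays (L/R per hop): 3.63636, 0.0285714, 1.40351, 0.000769231 ms; sum = 5.06921 ms.
Propagation delays (d/s per hop): 120, 0.00241, 120, 0.000575 ms; sum = 240.003 ms.
End-to-end = 245.1 ms.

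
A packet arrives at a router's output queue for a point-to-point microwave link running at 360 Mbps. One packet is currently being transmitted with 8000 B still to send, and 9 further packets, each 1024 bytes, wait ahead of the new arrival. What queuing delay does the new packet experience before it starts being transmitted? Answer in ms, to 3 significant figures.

Each queued packet: L/R = 8192/360000000 = 0.0227556 ms.
9 queued → 0.2048 ms.
Plus remaining 64000 bits of current packet: 0.177778 ms.
Queuing delay = 0.383 ms.

0.383 ms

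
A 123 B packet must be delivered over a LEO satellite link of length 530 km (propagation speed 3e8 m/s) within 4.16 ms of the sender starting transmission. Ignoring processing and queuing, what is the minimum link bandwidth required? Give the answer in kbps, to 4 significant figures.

411.1 kbps

L = 984 bits.
Propagation delay = 530000 / 300000000 = 1.76667 ms.
Transmission budget = 4.16 − 1.76667 = 2.39333 ms.
R ≥ L / t_tx = 984 bits / 0.00239333 s = 411.1 kbps.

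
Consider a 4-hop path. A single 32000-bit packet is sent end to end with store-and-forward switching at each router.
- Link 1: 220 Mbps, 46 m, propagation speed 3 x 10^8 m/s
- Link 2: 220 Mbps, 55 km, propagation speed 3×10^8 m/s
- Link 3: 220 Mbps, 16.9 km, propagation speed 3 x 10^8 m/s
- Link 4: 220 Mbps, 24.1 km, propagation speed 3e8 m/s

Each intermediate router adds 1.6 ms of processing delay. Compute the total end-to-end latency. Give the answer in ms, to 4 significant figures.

Transmission delay per hop = L/R = 32000/220000000 = 0.145455 ms; 4 hops → 0.581818 ms.
Propagation delays (d/s per hop): 0.000153333, 0.183333, 0.0563333, 0.0803333 ms; sum = 0.320153 ms.
Processing at 3 router(s): 3 × 1.6 ms = 4.8 ms.
End-to-end = 5.702 ms.

5.702 ms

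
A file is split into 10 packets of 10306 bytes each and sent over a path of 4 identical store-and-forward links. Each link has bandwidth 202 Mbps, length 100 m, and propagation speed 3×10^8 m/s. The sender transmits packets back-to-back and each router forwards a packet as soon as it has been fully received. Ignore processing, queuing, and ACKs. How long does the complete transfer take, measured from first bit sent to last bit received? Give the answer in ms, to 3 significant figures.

Per-hop transmission t_tx = L/R = 82448/202000000 = 0.408158 ms.
Per-hop propagation t_prop = 100/300000000 = 0.000333333 ms.
Pipeline fill: first packet needs 4·t_tx to clear all hops; remaining 9 packets each add one t_tx.
Total = (4+10-1)·t_tx + 4·t_prop = 13·0.408158 + 4·0.000333333 = 5.31 ms.

5.31 ms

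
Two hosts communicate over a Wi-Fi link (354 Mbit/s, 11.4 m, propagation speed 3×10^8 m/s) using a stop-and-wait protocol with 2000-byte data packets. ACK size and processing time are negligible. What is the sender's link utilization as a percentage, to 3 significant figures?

t_tx = L/R = 16000/354000000 = 4.51977e-05 s.
t_prop = 11.4/300000000 = 3.8e-08 s; RTT = 7.6e-08 s.
Cycle = t_tx + RTT = 4.52737e-05 s.
Utilization = t_tx / cycle = 4.51977e-05/4.52737e-05 = 99.8 %.

99.8 %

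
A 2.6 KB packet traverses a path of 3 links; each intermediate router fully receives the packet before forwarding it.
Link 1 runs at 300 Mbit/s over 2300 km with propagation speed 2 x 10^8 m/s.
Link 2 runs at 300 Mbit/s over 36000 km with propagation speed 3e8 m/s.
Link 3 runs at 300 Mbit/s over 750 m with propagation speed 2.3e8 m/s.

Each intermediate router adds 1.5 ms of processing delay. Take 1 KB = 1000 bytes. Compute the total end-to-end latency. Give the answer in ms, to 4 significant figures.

134.7 ms

L = 20800 bits.
Transmission delay per hop = L/R = 20800/300000000 = 0.0693333 ms; 3 hops → 0.208 ms.
Propagation delays (d/s per hop): 11.5, 120, 0.00326087 ms; sum = 131.503 ms.
Processing at 2 router(s): 2 × 1.5 ms = 3 ms.
End-to-end = 134.7 ms.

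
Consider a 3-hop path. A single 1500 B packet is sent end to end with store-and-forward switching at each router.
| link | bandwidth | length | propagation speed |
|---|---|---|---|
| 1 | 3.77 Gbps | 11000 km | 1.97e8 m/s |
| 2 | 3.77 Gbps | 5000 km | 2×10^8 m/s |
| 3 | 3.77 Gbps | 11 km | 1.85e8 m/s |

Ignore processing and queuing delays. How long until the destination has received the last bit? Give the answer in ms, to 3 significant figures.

L = 1500 × 8 = 12000 bits.
Transmission delay per hop = L/R = 12000/3770000000 = 0.00318302 ms; 3 hops → 0.00954907 ms.
Propagation delays (d/s per hop): 55.8376, 25, 0.0594595 ms; sum = 80.897 ms.
End-to-end = 80.9 ms.

80.9 ms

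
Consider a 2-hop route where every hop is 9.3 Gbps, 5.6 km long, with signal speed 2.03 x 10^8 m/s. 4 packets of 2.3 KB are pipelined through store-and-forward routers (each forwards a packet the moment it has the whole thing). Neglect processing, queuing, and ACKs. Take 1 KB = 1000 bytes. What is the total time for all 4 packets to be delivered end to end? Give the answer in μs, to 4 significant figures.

65.06 μs

Per-hop transmission t_tx = L/R = 18400/9300000000 = 1.97849 μs.
Per-hop propagation t_prop = 5600/2.03e+08 = 27.5862 μs.
Pipeline fill: first packet needs 2·t_tx to clear all hops; remaining 3 packets each add one t_tx.
Total = (2+4-1)·t_tx + 2·t_prop = 5·1.97849 + 2·27.5862 = 65.06 μs.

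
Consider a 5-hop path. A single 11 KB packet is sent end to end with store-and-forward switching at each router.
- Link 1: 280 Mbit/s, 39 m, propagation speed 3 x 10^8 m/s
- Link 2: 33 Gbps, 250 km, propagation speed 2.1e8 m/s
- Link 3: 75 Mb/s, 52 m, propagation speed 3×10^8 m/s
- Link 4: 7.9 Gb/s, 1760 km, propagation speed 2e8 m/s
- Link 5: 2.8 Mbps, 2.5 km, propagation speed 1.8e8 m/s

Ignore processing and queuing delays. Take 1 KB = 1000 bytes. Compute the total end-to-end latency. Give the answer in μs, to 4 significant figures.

42930 μs

L = 88000 bits.
Transmission delays (L/R per hop): 314.286, 2.66667, 1173.33, 11.1392, 31428.6 μs; sum = 32930 μs.
Propagation delays (d/s per hop): 0.13, 1190.48, 0.173333, 8800, 13.8889 μs; sum = 10004.7 μs.
End-to-end = 42930 μs.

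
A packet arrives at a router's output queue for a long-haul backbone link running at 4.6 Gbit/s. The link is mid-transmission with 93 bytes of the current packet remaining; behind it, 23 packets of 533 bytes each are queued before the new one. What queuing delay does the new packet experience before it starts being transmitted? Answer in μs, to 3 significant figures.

21.5 μs

Each queued packet: L/R = 4264/4600000000 = 0.926957 μs.
23 queued → 21.32 μs.
Plus remaining 744 bits of current packet: 0.161739 μs.
Queuing delay = 21.5 μs.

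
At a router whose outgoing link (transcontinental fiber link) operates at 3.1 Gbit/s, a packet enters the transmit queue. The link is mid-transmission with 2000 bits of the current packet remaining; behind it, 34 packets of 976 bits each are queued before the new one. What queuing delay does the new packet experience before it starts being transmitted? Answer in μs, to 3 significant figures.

Each queued packet: L/R = 976/3100000000 = 0.314839 μs.
34 queued → 10.7045 μs.
Plus remaining 2000 bits of current packet: 0.645161 μs.
Queuing delay = 11.3 μs.

11.3 μs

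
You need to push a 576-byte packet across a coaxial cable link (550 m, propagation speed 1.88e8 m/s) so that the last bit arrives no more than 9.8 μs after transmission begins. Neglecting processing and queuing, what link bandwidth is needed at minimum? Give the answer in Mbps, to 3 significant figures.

L = 4608 bits.
Propagation delay = 550 / 188000000 = 2.92553 μs.
Transmission budget = 9.8 − 2.92553 = 6.87447 μs.
R ≥ L / t_tx = 4608 bits / 6.87447e-06 s = 670 Mbps.

670 Mbps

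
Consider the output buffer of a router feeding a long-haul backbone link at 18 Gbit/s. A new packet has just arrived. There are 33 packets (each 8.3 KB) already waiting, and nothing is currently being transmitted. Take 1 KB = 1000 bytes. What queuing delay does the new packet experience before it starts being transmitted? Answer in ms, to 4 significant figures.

Each queued packet: L/R = 66400/18000000000 = 0.00368889 ms.
33 queued → 0.121733 ms.
Queuing delay = 0.1217 ms.

0.1217 ms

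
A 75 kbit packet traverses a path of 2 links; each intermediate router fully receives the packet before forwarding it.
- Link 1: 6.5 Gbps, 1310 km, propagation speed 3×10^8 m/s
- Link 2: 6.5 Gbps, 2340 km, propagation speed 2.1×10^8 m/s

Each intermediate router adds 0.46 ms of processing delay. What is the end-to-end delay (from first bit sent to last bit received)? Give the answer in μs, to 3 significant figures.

16000 μs

L = 75000 bits.
Transmission delay per hop = L/R = 75000/6500000000 = 11.5385 μs; 2 hops → 23.0769 μs.
Propagation delays (d/s per hop): 4366.67, 11142.9 μs; sum = 15509.5 μs.
Processing at 1 router(s): 1 × 0.46 ms = 460 μs.
End-to-end = 16000 μs.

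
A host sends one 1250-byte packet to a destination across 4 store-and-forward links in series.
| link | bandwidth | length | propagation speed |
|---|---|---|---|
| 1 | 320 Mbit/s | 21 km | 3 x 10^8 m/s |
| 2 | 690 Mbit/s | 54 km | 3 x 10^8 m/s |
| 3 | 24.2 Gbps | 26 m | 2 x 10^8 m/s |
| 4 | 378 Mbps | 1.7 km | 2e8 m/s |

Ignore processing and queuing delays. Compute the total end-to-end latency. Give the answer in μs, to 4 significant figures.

331.2 μs

L = 1250 × 8 = 10000 bits.
Transmission delays (L/R per hop): 31.25, 14.4928, 0.413223, 26.455 μs; sum = 72.611 μs.
Propagation delays (d/s per hop): 70, 180, 0.13, 8.5 μs; sum = 258.63 μs.
End-to-end = 331.2 μs.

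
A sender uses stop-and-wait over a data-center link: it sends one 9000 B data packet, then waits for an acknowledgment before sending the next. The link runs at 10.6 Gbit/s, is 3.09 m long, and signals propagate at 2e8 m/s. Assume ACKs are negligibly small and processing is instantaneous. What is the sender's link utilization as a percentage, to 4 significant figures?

99.55 %

t_tx = L/R = 72000/10600000000 = 6.79245e-06 s.
t_prop = 3.09/200000000 = 1.545e-08 s; RTT = 3.09e-08 s.
Cycle = t_tx + RTT = 6.82335e-06 s.
Utilization = t_tx / cycle = 6.79245e-06/6.82335e-06 = 99.55 %.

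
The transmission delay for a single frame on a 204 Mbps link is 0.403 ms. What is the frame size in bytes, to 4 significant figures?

10280 bytes

L = R × t_tx = 204000000 b/s × 0.000403 s = 82212 bits.
In bytes: 82212 / 8 = 10280 bytes.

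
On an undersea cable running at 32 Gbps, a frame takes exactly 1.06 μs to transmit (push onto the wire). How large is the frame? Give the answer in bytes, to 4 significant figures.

L = R × t_tx = 32000000000 b/s × 1.06e-06 s = 33920 bits.
In bytes: 33920 / 8 = 4240 bytes.

4240 bytes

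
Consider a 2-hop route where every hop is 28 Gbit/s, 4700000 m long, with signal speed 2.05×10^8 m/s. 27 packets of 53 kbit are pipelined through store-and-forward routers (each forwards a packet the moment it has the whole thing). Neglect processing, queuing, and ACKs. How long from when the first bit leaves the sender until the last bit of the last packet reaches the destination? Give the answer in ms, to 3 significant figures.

45.9 ms

Per-hop transmission t_tx = L/R = 53000/28000000000 = 0.00189286 ms.
Per-hop propagation t_prop = 4700000/2.05e+08 = 22.9268 ms.
Pipeline fill: first packet needs 2·t_tx to clear all hops; remaining 26 packets each add one t_tx.
Total = (2+27-1)·t_tx + 2·t_prop = 28·0.00189286 + 2·22.9268 = 45.9 ms.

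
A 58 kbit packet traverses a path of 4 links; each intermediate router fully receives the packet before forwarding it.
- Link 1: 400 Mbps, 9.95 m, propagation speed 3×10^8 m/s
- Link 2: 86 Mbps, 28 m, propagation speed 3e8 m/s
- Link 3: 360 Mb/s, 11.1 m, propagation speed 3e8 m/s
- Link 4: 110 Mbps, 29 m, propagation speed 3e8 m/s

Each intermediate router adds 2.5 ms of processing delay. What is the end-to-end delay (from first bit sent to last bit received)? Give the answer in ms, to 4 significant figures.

9.008 ms

L = 58000 bits.
Transmission delays (L/R per hop): 0.145, 0.674419, 0.161111, 0.527273 ms; sum = 1.5078 ms.
Propagation delays (d/s per hop): 3.31667e-05, 9.33333e-05, 3.7e-05, 9.66667e-05 ms; sum = 0.000260167 ms.
Processing at 3 router(s): 3 × 2.5 ms = 7.5 ms.
End-to-end = 9.008 ms.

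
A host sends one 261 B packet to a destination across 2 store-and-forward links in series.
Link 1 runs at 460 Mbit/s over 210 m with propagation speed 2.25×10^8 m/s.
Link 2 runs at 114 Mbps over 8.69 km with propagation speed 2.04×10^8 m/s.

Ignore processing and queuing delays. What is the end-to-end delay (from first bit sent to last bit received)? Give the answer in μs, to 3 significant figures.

L = 261 × 8 = 2088 bits.
Transmission delays (L/R per hop): 4.53913, 18.3158 μs; sum = 22.8549 μs.
Propagation delays (d/s per hop): 0.933333, 42.598 μs; sum = 43.5314 μs.
End-to-end = 66.4 μs.

66.4 μs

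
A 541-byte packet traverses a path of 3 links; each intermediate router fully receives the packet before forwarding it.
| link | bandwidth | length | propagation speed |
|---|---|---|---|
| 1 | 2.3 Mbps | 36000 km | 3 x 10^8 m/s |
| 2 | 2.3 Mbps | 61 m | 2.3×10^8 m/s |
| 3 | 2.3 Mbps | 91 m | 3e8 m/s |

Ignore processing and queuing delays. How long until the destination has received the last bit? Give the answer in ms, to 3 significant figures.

126 ms

L = 541 × 8 = 4328 bits.
Transmission delay per hop = L/R = 4328/2300000 = 1.88174 ms; 3 hops → 5.64522 ms.
Propagation delays (d/s per hop): 120, 0.000265217, 0.000303333 ms; sum = 120.001 ms.
End-to-end = 126 ms.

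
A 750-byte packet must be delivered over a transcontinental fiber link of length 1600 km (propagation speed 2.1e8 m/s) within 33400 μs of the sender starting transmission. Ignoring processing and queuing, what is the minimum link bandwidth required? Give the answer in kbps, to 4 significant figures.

L = 6000 bits.
Propagation delay = 1600000 / 210000000 = 7619.05 μs.
Transmission budget = 33400 − 7619.05 = 25781 μs.
R ≥ L / t_tx = 6000 bits / 0.025781 s = 232.7 kbps.

232.7 kbps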